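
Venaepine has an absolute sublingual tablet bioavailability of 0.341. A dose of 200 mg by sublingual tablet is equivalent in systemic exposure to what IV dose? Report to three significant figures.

Systemic exposure from an extravascular dose = F × D_ev, so the equivalent IV dose is F × D_ev.
D_iv = F × D_ev = 0.341 × 200 = 68.2 mg

D_iv = 68.2 mg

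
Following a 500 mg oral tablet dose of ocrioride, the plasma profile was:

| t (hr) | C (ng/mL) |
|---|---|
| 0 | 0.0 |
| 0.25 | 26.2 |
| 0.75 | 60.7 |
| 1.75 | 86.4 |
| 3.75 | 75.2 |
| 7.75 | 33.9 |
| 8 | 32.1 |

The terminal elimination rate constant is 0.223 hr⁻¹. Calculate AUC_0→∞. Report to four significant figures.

Trapezoidal AUC_0→8:
  [0→0.25]: (0.0+26.2)/2 × 0.25 = 3.275
  [0.25→0.75]: (26.2+60.7)/2 × 0.5 = 21.725
  [0.75→1.75]: (60.7+86.4)/2 × 1 = 73.55
  [1.75→3.75]: (86.4+75.2)/2 × 2 = 161.6
  [3.75→7.75]: (75.2+33.9)/2 × 4 = 218.2
  [7.75→8]: (33.9+32.1)/2 × 0.25 = 8.25
  Sum = 486.6 ng/mL·hr
Extrapolated tail: C_last / k_e = 32.1 / 0.223 = 143.946
AUC_0→∞ = 486.6 + 143.946 = 630.546 ng/mL·hr

AUC = 630.5 ng/mL·hr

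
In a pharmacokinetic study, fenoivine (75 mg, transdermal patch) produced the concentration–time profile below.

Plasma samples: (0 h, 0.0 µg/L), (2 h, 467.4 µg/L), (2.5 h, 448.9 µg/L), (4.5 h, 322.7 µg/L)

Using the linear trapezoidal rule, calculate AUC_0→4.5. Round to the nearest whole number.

Trapezoidal AUC_0→4.5:
  [0→2]: (0.0+467.4)/2 × 2 = 467.4
  [2→2.5]: (467.4+448.9)/2 × 0.5 = 229.075
  [2.5→4.5]: (448.9+322.7)/2 × 2 = 771.6
  Sum = 1468.075 µg/L·h

AUC = 1468 µg/L·h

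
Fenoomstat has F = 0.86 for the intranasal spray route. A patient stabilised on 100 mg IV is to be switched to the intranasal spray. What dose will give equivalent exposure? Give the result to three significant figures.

D_intranasal = 116 mg

For equal systemic exposure: F × D_ev = D_iv
D_ev = D_iv / F = 100 / 0.86 = 116.279 mg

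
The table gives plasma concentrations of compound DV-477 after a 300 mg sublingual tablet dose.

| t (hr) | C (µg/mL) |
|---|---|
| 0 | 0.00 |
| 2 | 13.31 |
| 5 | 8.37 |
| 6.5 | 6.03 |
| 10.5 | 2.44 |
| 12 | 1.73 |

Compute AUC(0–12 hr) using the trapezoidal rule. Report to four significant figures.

Trapezoidal AUC_0→12:
  [0→2]: (0.00+13.31)/2 × 2 = 13.31
  [2→5]: (13.31+8.37)/2 × 3 = 32.52
  [5→6.5]: (8.37+6.03)/2 × 1.5 = 10.8
  [6.5→10.5]: (6.03+2.44)/2 × 4 = 16.94
  [10.5→12]: (2.44+1.73)/2 × 1.5 = 3.1275
  Sum = 76.6975 µg/mL·hr

AUC = 76.70 µg/mL·hr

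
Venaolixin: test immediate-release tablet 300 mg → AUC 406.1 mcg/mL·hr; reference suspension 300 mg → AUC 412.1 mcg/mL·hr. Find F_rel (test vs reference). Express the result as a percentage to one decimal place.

F_rel = 98.5%

F_rel = (AUC_test/D_test) / (AUC_ref/D_ref)
      = (406.1/300) / (412.1/300)
      = 1.35367 / 1.37367 = 0.9854 = 98.54%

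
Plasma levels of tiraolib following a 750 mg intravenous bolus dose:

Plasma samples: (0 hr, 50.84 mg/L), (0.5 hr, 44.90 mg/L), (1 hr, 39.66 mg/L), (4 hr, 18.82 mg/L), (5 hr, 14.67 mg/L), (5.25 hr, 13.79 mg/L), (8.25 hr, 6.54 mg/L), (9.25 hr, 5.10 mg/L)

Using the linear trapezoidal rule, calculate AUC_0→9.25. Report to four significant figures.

Trapezoidal AUC_0→9.25:
  [0→0.5]: (50.84+44.90)/2 × 0.5 = 23.935
  [0.5→1]: (44.90+39.66)/2 × 0.5 = 21.14
  [1→4]: (39.66+18.82)/2 × 3 = 87.72
  [4→5]: (18.82+14.67)/2 × 1 = 16.745
  [5→5.25]: (14.67+13.79)/2 × 0.25 = 3.5575
  [5.25→8.25]: (13.79+6.54)/2 × 3 = 30.495
  [8.25→9.25]: (6.54+5.10)/2 × 1 = 5.82
  Sum = 189.4125 mg/L·hr

AUC = 189.4 mg/L·hr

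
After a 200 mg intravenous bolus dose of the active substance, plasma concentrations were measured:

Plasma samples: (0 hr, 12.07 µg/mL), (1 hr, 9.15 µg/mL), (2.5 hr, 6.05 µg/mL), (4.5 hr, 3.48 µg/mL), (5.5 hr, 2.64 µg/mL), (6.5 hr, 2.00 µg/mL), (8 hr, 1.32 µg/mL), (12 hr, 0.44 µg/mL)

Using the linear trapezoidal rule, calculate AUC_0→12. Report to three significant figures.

Trapezoidal AUC_0→12:
  [0→1]: (12.07+9.15)/2 × 1 = 10.61
  [1→2.5]: (9.15+6.05)/2 × 1.5 = 11.4
  [2.5→4.5]: (6.05+3.48)/2 × 2 = 9.53
  [4.5→5.5]: (3.48+2.64)/2 × 1 = 3.06
  [5.5→6.5]: (2.64+2.00)/2 × 1 = 2.32
  [6.5→8]: (2.00+1.32)/2 × 1.5 = 2.49
  [8→12]: (1.32+0.44)/2 × 4 = 3.52
  Sum = 42.93 µg/mL·hr

AUC = 42.9 µg/mL·hr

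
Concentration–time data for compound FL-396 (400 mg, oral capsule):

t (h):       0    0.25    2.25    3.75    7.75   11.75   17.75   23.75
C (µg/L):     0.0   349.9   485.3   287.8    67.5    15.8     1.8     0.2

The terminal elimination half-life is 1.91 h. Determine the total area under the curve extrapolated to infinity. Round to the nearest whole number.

Trapezoidal AUC_0→23.75:
  [0→0.25]: (0.0+349.9)/2 × 0.25 = 43.7375
  [0.25→2.25]: (349.9+485.3)/2 × 2 = 835.2
  [2.25→3.75]: (485.3+287.8)/2 × 1.5 = 579.825
  [3.75→7.75]: (287.8+67.5)/2 × 4 = 710.6
  [7.75→11.75]: (67.5+15.8)/2 × 4 = 166.6
  [11.75→17.75]: (15.8+1.8)/2 × 6 = 52.8
  [17.75→23.75]: (1.8+0.2)/2 × 6 = 6.0
  Sum = 2394.7625 µg/L·h
k_e = ln2 / t½ = 0.693147 / 1.91 = 0.3629 h^-1
Extrapolated tail: C_last / k_e = 0.2 / 0.3629 = 0.551
AUC_0→∞ = 2394.7625 + 0.551 = 2395.3135 µg/L·h

AUC = 2395 µg/L·h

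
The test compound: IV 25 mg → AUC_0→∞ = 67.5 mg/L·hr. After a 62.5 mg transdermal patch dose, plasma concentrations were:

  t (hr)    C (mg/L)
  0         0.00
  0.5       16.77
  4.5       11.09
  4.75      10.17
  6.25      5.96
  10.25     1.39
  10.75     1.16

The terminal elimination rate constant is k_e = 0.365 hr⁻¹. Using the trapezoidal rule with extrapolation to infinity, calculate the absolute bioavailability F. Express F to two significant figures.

F = 0.55

Trapezoidal AUC_0→10.75 (transdermal patch):
  [0→0.5]: (0.00+16.77)/2 × 0.5 = 4.1925
  [0.5→4.5]: (16.77+11.09)/2 × 4 = 55.72
  [4.5→4.75]: (11.09+10.17)/2 × 0.25 = 2.6575
  [4.75→6.25]: (10.17+5.96)/2 × 1.5 = 12.0975
  [6.25→10.25]: (5.96+1.39)/2 × 4 = 14.7
  [10.25→10.75]: (1.39+1.16)/2 × 0.5 = 0.6375
  Sum = 90.005 mg/L·hr
Tail: C_last/k_e = 1.16/0.365 = 3.178
AUC_0→∞ (transdermal patch) = 90.005 + 3.178 = 93.183 mg/L·hr
F = (AUC_ev/D_ev)/(AUC_iv/D_iv) = (93.183/62.5)/(67.5/25) = 1.490928/2.7 = 0.5522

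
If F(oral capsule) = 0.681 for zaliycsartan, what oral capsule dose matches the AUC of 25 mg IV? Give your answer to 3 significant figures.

For equal systemic exposure: F × D_ev = D_iv
D_ev = D_iv / F = 25 / 0.681 = 36.7107 mg

D_oral = 36.7 mg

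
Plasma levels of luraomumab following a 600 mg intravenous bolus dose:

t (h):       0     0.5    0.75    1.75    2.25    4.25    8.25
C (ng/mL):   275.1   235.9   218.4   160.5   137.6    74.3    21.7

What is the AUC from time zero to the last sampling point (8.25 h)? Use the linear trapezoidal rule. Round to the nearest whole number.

Trapezoidal AUC_0→8.25:
  [0→0.5]: (275.1+235.9)/2 × 0.5 = 127.75
  [0.5→0.75]: (235.9+218.4)/2 × 0.25 = 56.7875
  [0.75→1.75]: (218.4+160.5)/2 × 1 = 189.45
  [1.75→2.25]: (160.5+137.6)/2 × 0.5 = 74.525
  [2.25→4.25]: (137.6+74.3)/2 × 2 = 211.9
  [4.25→8.25]: (74.3+21.7)/2 × 4 = 192.0
  Sum = 852.4125 ng/mL·h

AUC = 852 ng/mL·h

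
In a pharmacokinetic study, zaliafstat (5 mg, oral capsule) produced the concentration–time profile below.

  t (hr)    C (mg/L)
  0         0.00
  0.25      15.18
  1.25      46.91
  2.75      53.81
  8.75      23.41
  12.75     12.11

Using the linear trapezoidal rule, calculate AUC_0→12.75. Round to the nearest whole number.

Trapezoidal AUC_0→12.75:
  [0→0.25]: (0.00+15.18)/2 × 0.25 = 1.8975
  [0.25→1.25]: (15.18+46.91)/2 × 1 = 31.045
  [1.25→2.75]: (46.91+53.81)/2 × 1.5 = 75.54
  [2.75→8.75]: (53.81+23.41)/2 × 6 = 231.66
  [8.75→12.75]: (23.41+12.11)/2 × 4 = 71.04
  Sum = 411.1825 mg/L·hr

AUC = 411 mg/L·hr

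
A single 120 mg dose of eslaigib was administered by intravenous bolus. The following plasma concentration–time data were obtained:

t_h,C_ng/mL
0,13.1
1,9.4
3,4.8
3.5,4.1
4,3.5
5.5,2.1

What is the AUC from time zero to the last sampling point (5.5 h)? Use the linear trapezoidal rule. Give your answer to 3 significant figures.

Trapezoidal AUC_0→5.5:
  [0→1]: (13.1+9.4)/2 × 1 = 11.25
  [1→3]: (9.4+4.8)/2 × 2 = 14.2
  [3→3.5]: (4.8+4.1)/2 × 0.5 = 2.225
  [3.5→4]: (4.1+3.5)/2 × 0.5 = 1.9
  [4→5.5]: (3.5+2.1)/2 × 1.5 = 4.2
  Sum = 33.775 ng/mL·h

AUC = 33.8 ng/mL·h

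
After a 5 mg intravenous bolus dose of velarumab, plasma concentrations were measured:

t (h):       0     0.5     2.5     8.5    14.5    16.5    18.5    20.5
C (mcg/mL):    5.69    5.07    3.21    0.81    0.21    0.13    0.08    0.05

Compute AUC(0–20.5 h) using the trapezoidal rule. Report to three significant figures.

AUC = 26.8 mcg/mL·h

Trapezoidal AUC_0→20.5:
  [0→0.5]: (5.69+5.07)/2 × 0.5 = 2.69
  [0.5→2.5]: (5.07+3.21)/2 × 2 = 8.28
  [2.5→8.5]: (3.21+0.81)/2 × 6 = 12.06
  [8.5→14.5]: (0.81+0.21)/2 × 6 = 3.06
  [14.5→16.5]: (0.21+0.13)/2 × 2 = 0.34
  [16.5→18.5]: (0.13+0.08)/2 × 2 = 0.21
  [18.5→20.5]: (0.08+0.05)/2 × 2 = 0.13
  Sum = 26.77 mcg/mL·h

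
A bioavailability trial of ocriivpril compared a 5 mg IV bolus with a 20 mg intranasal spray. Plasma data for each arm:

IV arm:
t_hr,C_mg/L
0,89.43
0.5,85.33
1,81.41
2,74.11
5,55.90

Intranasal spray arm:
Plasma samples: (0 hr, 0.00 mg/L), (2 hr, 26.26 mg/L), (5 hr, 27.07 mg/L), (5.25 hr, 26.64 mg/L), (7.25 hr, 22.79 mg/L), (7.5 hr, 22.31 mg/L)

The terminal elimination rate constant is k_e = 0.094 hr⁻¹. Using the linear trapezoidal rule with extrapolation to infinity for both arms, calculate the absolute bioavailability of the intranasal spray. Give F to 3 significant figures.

Trapezoidal AUC_0→5 (IV):
  [0→0.5]: (89.43+85.33)/2 × 0.5 = 43.69
  [0.5→1]: (85.33+81.41)/2 × 0.5 = 41.685
  [1→2]: (81.41+74.11)/2 × 1 = 77.76
  [2→5]: (74.11+55.90)/2 × 3 = 195.015
  Sum = 358.15 mg/L·hr
IV tail: 55.90/0.094 = 594.681; AUC_iv,0→∞ = 358.15 + 594.681 = 952.831 mg/L·hr
Trapezoidal AUC_0→7.5 (intranasal spray):
  [0→2]: (0.00+26.26)/2 × 2 = 26.26
  [2→5]: (26.26+27.07)/2 × 3 = 79.995
  [5→5.25]: (27.07+26.64)/2 × 0.25 = 6.71375
  [5.25→7.25]: (26.64+22.79)/2 × 2 = 49.43
  [7.25→7.5]: (22.79+22.31)/2 × 0.25 = 5.6375
  Sum = 168.03625 mg/L·hr
intranasal spray tail: 22.31/0.094 = 237.340; AUC_ev,0→∞ = 168.03625 + 237.340 = 405.37625 mg/L·hr
F = (AUC_ev/D_ev)/(AUC_iv/D_iv) = (405.37625/20)/(952.831/5) = 20.2688/190.5662 = 0.1064

F = 0.106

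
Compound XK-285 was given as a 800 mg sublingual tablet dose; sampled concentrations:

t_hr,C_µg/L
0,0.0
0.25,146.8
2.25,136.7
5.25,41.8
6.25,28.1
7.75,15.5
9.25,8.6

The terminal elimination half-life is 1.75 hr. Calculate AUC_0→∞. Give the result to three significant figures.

Trapezoidal AUC_0→9.25:
  [0→0.25]: (0.0+146.8)/2 × 0.25 = 18.35
  [0.25→2.25]: (146.8+136.7)/2 × 2 = 283.5
  [2.25→5.25]: (136.7+41.8)/2 × 3 = 267.75
  [5.25→6.25]: (41.8+28.1)/2 × 1 = 34.95
  [6.25→7.75]: (28.1+15.5)/2 × 1.5 = 32.7
  [7.75→9.25]: (15.5+8.6)/2 × 1.5 = 18.075
  Sum = 655.325 µg/L·hr
k_e = ln2 / t½ = 0.693147 / 1.75 = 0.3961 hr^-1
Extrapolated tail: C_last / k_e = 8.6 / 0.3961 = 21.712
AUC_0→∞ = 655.325 + 21.712 = 677.037 µg/L·hr

AUC = 677 µg/L·hr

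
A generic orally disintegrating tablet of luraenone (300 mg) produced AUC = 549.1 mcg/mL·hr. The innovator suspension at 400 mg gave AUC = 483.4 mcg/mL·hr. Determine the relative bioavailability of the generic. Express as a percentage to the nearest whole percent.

F_rel = 151%

F_rel = (AUC_test/D_test) / (AUC_ref/D_ref)
      = (549.1/300) / (483.4/400)
      = 1.83033 / 1.2085 = 1.5145 = 151.45%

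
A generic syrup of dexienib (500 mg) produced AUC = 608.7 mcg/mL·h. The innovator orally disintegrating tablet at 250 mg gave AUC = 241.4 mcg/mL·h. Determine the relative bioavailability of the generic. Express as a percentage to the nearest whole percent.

F_rel = (AUC_test/D_test) / (AUC_ref/D_ref)
      = (608.7/500) / (241.4/250)
      = 1.2174 / 0.9656 = 1.2608 = 126.08%

F_rel = 126%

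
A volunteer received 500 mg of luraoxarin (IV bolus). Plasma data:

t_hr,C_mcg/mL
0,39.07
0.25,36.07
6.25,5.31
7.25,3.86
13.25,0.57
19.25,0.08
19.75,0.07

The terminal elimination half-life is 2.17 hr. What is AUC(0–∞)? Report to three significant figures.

AUC = 154 mcg/mL·hr

Trapezoidal AUC_0→19.75:
  [0→0.25]: (39.07+36.07)/2 × 0.25 = 9.3925
  [0.25→6.25]: (36.07+5.31)/2 × 6 = 124.14
  [6.25→7.25]: (5.31+3.86)/2 × 1 = 4.585
  [7.25→13.25]: (3.86+0.57)/2 × 6 = 13.29
  [13.25→19.25]: (0.57+0.08)/2 × 6 = 1.95
  [19.25→19.75]: (0.08+0.07)/2 × 0.5 = 0.0375
  Sum = 153.395 mcg/mL·hr
k_e = ln2 / t½ = 0.693147 / 2.17 = 0.3194 hr^-1
Extrapolated tail: C_last / k_e = 0.07 / 0.3194 = 0.219
AUC_0→∞ = 153.395 + 0.219 = 153.614 mcg/mL·hr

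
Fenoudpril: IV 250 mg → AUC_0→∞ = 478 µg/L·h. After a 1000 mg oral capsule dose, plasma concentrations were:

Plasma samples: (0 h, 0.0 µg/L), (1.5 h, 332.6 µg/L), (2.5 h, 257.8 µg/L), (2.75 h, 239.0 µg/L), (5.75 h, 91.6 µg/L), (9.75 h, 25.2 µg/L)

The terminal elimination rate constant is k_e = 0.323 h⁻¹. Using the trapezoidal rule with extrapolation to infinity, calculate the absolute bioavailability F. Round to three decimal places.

Trapezoidal AUC_0→9.75 (oral capsule):
  [0→1.5]: (0.0+332.6)/2 × 1.5 = 249.45
  [1.5→2.5]: (332.6+257.8)/2 × 1 = 295.2
  [2.5→2.75]: (257.8+239.0)/2 × 0.25 = 62.1
  [2.75→5.75]: (239.0+91.6)/2 × 3 = 495.9
  [5.75→9.75]: (91.6+25.2)/2 × 4 = 233.6
  Sum = 1336.25 µg/L·h
Tail: C_last/k_e = 25.2/0.323 = 78.019
AUC_0→∞ (oral capsule) = 1336.25 + 78.019 = 1414.269 µg/L·h
F = (AUC_ev/D_ev)/(AUC_iv/D_iv) = (1414.269/1000)/(478/250) = 1.414269/1.912 = 0.7397

F = 0.740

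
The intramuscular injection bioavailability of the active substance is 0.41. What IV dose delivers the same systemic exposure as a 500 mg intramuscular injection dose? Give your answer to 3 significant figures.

D_iv = 205 mg

Systemic exposure from an extravascular dose = F × D_ev, so the equivalent IV dose is F × D_ev.
D_iv = F × D_ev = 0.41 × 500 = 205 mg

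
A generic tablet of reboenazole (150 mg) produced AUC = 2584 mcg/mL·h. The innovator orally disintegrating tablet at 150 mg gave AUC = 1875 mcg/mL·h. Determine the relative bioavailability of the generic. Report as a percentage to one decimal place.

F_rel = (AUC_test/D_test) / (AUC_ref/D_ref)
      = (2584/150) / (1875/150)
      = 17.2267 / 12.5 = 1.3781 = 137.81%

F_rel = 137.8%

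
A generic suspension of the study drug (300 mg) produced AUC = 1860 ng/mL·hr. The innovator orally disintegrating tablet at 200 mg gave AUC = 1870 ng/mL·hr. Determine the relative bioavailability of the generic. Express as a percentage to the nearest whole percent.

F_rel = (AUC_test/D_test) / (AUC_ref/D_ref)
      = (1860/300) / (1870/200)
      = 6.2 / 9.35 = 0.6631 = 66.31%

F_rel = 66%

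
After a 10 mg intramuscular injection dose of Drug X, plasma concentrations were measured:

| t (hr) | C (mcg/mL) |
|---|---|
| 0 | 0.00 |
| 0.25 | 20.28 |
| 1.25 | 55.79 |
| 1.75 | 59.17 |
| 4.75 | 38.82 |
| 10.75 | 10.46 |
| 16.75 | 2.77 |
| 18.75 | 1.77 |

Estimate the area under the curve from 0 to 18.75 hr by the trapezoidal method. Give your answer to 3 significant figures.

AUC = 408 mcg/mL·hr

Trapezoidal AUC_0→18.75:
  [0→0.25]: (0.00+20.28)/2 × 0.25 = 2.535
  [0.25→1.25]: (20.28+55.79)/2 × 1 = 38.035
  [1.25→1.75]: (55.79+59.17)/2 × 0.5 = 28.74
  [1.75→4.75]: (59.17+38.82)/2 × 3 = 146.985
  [4.75→10.75]: (38.82+10.46)/2 × 6 = 147.84
  [10.75→16.75]: (10.46+2.77)/2 × 6 = 39.69
  [16.75→18.75]: (2.77+1.77)/2 × 2 = 4.54
  Sum = 408.365 mcg/mL·hr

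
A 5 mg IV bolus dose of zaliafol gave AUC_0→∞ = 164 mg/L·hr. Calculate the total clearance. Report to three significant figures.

CL = 0.0305 L/hr

CL = Dose_iv / AUC_0→∞
   = 5 / 164 = 0.0304878 L/hr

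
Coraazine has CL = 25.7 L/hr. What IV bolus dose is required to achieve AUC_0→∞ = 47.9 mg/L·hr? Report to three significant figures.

Dose_iv = CL × AUC_0→∞
     = 25.7 × 47.9 = 1231.03 mg

Dose = 1230 mg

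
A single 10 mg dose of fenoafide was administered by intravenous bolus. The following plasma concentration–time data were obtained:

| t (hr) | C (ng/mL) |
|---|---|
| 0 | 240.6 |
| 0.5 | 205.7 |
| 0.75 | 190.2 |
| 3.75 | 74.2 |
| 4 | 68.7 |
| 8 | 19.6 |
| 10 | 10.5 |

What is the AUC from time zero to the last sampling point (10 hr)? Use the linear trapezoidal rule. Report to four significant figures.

Trapezoidal AUC_0→10:
  [0→0.5]: (240.6+205.7)/2 × 0.5 = 111.575
  [0.5→0.75]: (205.7+190.2)/2 × 0.25 = 49.4875
  [0.75→3.75]: (190.2+74.2)/2 × 3 = 396.6
  [3.75→4]: (74.2+68.7)/2 × 0.25 = 17.8625
  [4→8]: (68.7+19.6)/2 × 4 = 176.6
  [8→10]: (19.6+10.5)/2 × 2 = 30.1
  Sum = 782.225 ng/mL·hr

AUC = 782.2 ng/mL·hr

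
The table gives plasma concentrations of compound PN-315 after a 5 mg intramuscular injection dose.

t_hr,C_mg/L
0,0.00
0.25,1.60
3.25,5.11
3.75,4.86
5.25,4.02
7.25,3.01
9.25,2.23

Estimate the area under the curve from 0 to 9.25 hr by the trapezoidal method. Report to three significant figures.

Trapezoidal AUC_0→9.25:
  [0→0.25]: (0.00+1.60)/2 × 0.25 = 0.2
  [0.25→3.25]: (1.60+5.11)/2 × 3 = 10.065
  [3.25→3.75]: (5.11+4.86)/2 × 0.5 = 2.4925
  [3.75→5.25]: (4.86+4.02)/2 × 1.5 = 6.66
  [5.25→7.25]: (4.02+3.01)/2 × 2 = 7.03
  [7.25→9.25]: (3.01+2.23)/2 × 2 = 5.24
  Sum = 31.6875 mg/L·hr

AUC = 31.7 mg/L·hr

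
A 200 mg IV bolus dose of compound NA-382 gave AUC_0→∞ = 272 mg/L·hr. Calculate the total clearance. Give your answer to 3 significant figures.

CL = 0.735 L/hr

CL = Dose_iv / AUC_0→∞
   = 200 / 272 = 0.735294 L/hr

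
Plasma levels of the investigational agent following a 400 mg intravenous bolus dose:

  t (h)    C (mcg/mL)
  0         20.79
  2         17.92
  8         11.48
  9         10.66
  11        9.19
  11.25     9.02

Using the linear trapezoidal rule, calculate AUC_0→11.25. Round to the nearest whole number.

Trapezoidal AUC_0→11.25:
  [0→2]: (20.79+17.92)/2 × 2 = 38.71
  [2→8]: (17.92+11.48)/2 × 6 = 88.2
  [8→9]: (11.48+10.66)/2 × 1 = 11.07
  [9→11]: (10.66+9.19)/2 × 2 = 19.85
  [11→11.25]: (9.19+9.02)/2 × 0.25 = 2.27625
  Sum = 160.10625 mcg/mL·h

AUC = 160 mcg/mL·h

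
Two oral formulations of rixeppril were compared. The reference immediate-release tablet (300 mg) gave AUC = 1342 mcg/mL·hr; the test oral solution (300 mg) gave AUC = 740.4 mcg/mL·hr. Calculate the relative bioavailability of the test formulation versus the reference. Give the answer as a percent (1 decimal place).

F_rel = 55.2%

F_rel = (AUC_test/D_test) / (AUC_ref/D_ref)
      = (740.4/300) / (1342/300)
      = 2.468 / 4.47333 = 0.5517 = 55.17%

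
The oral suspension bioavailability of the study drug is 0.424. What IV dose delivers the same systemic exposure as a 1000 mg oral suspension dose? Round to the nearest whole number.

Systemic exposure from an extravascular dose = F × D_ev, so the equivalent IV dose is F × D_ev.
D_iv = F × D_ev = 0.424 × 1000 = 424 mg

D_iv = 424 mg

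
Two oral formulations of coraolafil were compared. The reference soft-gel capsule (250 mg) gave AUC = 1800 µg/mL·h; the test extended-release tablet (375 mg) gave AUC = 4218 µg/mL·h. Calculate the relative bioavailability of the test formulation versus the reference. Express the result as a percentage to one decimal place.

F_rel = 156.2%

F_rel = (AUC_test/D_test) / (AUC_ref/D_ref)
      = (4218/375) / (1800/250)
      = 11.248 / 7.2 = 1.5622 = 156.22%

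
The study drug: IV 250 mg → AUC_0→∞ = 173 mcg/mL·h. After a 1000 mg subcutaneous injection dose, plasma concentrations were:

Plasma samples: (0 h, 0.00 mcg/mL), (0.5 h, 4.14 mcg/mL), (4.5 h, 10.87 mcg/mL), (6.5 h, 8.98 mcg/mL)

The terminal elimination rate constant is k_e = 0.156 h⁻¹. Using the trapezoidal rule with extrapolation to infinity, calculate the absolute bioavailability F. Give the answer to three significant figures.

Trapezoidal AUC_0→6.5 (subcutaneous injection):
  [0→0.5]: (0.00+4.14)/2 × 0.5 = 1.035
  [0.5→4.5]: (4.14+10.87)/2 × 4 = 30.02
  [4.5→6.5]: (10.87+8.98)/2 × 2 = 19.85
  Sum = 50.905 mcg/mL·h
Tail: C_last/k_e = 8.98/0.156 = 57.564
AUC_0→∞ (subcutaneous injection) = 50.905 + 57.564 = 108.469 mcg/mL·h
F = (AUC_ev/D_ev)/(AUC_iv/D_iv) = (108.469/1000)/(173/250) = 0.108469/0.692 = 0.1567

F = 0.157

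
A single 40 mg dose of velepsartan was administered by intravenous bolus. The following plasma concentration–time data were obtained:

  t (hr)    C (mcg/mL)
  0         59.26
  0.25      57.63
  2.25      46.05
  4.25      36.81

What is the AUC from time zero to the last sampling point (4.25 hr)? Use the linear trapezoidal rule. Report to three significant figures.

AUC = 201 mcg/mL·hr

Trapezoidal AUC_0→4.25:
  [0→0.25]: (59.26+57.63)/2 × 0.25 = 14.61125
  [0.25→2.25]: (57.63+46.05)/2 × 2 = 103.68
  [2.25→4.25]: (46.05+36.81)/2 × 2 = 82.86
  Sum = 201.15125 mcg/mL·hr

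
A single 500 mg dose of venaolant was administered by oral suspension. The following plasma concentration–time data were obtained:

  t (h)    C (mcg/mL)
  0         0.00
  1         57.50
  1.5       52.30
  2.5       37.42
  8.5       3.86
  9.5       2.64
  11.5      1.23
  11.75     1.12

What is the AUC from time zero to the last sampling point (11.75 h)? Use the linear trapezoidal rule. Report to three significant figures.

AUC = 232 mcg/mL·h

Trapezoidal AUC_0→11.75:
  [0→1]: (0.00+57.50)/2 × 1 = 28.75
  [1→1.5]: (57.50+52.30)/2 × 0.5 = 27.45
  [1.5→2.5]: (52.30+37.42)/2 × 1 = 44.86
  [2.5→8.5]: (37.42+3.86)/2 × 6 = 123.84
  [8.5→9.5]: (3.86+2.64)/2 × 1 = 3.25
  [9.5→11.5]: (2.64+1.23)/2 × 2 = 3.87
  [11.5→11.75]: (1.23+1.12)/2 × 0.25 = 0.29375
  Sum = 232.31375 mcg/mL·h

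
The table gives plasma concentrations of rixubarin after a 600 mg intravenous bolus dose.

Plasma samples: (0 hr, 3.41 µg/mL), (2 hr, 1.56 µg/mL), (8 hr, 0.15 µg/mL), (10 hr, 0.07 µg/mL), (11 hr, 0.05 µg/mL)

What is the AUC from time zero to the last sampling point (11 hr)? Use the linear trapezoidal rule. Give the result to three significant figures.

AUC = 10.4 µg/mL·hr

Trapezoidal AUC_0→11:
  [0→2]: (3.41+1.56)/2 × 2 = 4.97
  [2→8]: (1.56+0.15)/2 × 6 = 5.13
  [8→10]: (0.15+0.07)/2 × 2 = 0.22
  [10→11]: (0.07+0.05)/2 × 1 = 0.06
  Sum = 10.38 µg/mL·hr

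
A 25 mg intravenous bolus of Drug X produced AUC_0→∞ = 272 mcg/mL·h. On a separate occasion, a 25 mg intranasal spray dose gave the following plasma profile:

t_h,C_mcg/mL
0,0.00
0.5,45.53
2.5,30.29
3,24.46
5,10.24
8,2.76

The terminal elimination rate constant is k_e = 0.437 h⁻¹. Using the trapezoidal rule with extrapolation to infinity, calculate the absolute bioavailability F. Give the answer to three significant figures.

Trapezoidal AUC_0→8 (intranasal spray):
  [0→0.5]: (0.00+45.53)/2 × 0.5 = 11.3825
  [0.5→2.5]: (45.53+30.29)/2 × 2 = 75.82
  [2.5→3]: (30.29+24.46)/2 × 0.5 = 13.6875
  [3→5]: (24.46+10.24)/2 × 2 = 34.7
  [5→8]: (10.24+2.76)/2 × 3 = 19.5
  Sum = 155.09 mcg/mL·h
Tail: C_last/k_e = 2.76/0.437 = 6.316
AUC_0→∞ (intranasal spray) = 155.09 + 6.316 = 161.406 mcg/mL·h
F = (AUC_ev/D_ev)/(AUC_iv/D_iv) = (161.406/25)/(272/25) = 6.45624/10.88 = 0.5934

F = 0.593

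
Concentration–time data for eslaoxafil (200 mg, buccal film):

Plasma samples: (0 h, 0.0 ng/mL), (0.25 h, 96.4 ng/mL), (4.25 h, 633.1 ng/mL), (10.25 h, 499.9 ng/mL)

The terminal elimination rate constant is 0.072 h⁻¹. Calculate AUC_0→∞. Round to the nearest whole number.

AUC = 11813 ng/mL·h

Trapezoidal AUC_0→10.25:
  [0→0.25]: (0.0+96.4)/2 × 0.25 = 12.05
  [0.25→4.25]: (96.4+633.1)/2 × 4 = 1459.0
  [4.25→10.25]: (633.1+499.9)/2 × 6 = 3399.0
  Sum = 4870.05 ng/mL·h
Extrapolated tail: C_last / k_e = 499.9 / 0.072 = 6943.056
AUC_0→∞ = 4870.05 + 6943.056 = 11813.106 ng/mL·h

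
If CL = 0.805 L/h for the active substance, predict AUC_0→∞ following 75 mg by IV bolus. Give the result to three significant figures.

AUC = 93.2 mg/L·h

AUC_0→∞ = Dose_iv / CL
        = 75 / 0.805 = 93.1677 mg/L·h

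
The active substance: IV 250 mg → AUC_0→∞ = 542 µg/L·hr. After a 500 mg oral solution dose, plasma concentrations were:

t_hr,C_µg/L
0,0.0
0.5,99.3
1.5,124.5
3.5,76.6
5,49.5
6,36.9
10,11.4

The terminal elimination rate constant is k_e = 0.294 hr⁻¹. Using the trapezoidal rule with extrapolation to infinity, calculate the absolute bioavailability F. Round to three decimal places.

F = 0.564

Trapezoidal AUC_0→10 (oral solution):
  [0→0.5]: (0.0+99.3)/2 × 0.5 = 24.825
  [0.5→1.5]: (99.3+124.5)/2 × 1 = 111.9
  [1.5→3.5]: (124.5+76.6)/2 × 2 = 201.1
  [3.5→5]: (76.6+49.5)/2 × 1.5 = 94.575
  [5→6]: (49.5+36.9)/2 × 1 = 43.2
  [6→10]: (36.9+11.4)/2 × 4 = 96.6
  Sum = 572.2 µg/L·hr
Tail: C_last/k_e = 11.4/0.294 = 38.776
AUC_0→∞ (oral solution) = 572.2 + 38.776 = 610.976 µg/L·hr
F = (AUC_ev/D_ev)/(AUC_iv/D_iv) = (610.976/500)/(542/250) = 1.221952/2.168 = 0.5636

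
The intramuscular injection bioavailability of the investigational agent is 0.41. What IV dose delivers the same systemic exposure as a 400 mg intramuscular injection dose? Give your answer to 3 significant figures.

D_iv = 164 mg

Systemic exposure from an extravascular dose = F × D_ev, so the equivalent IV dose is F × D_ev.
D_iv = F × D_ev = 0.41 × 400 = 164 mg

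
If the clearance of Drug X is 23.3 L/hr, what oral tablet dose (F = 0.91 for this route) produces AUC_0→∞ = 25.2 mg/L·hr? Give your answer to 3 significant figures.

Dose = 645 mg

Dose = CL × AUC_0→∞ / F
     = 23.3 × 25.2 / 0.91 = 645.231 mg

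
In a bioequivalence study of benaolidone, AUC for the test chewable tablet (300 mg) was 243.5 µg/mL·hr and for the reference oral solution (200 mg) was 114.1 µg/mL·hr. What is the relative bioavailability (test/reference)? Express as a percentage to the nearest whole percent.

F_rel = (AUC_test/D_test) / (AUC_ref/D_ref)
      = (243.5/300) / (114.1/200)
      = 0.811667 / 0.5705 = 1.4227 = 142.27%

F_rel = 142%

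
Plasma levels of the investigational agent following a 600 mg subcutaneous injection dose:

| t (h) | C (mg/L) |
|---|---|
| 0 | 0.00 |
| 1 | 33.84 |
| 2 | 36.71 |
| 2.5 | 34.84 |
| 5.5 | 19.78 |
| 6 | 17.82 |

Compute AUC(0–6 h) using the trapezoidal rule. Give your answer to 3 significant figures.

AUC = 161 mg/L·h

Trapezoidal AUC_0→6:
  [0→1]: (0.00+33.84)/2 × 1 = 16.92
  [1→2]: (33.84+36.71)/2 × 1 = 35.275
  [2→2.5]: (36.71+34.84)/2 × 0.5 = 17.8875
  [2.5→5.5]: (34.84+19.78)/2 × 3 = 81.93
  [5.5→6]: (19.78+17.82)/2 × 0.5 = 9.4
  Sum = 161.4125 mg/L·h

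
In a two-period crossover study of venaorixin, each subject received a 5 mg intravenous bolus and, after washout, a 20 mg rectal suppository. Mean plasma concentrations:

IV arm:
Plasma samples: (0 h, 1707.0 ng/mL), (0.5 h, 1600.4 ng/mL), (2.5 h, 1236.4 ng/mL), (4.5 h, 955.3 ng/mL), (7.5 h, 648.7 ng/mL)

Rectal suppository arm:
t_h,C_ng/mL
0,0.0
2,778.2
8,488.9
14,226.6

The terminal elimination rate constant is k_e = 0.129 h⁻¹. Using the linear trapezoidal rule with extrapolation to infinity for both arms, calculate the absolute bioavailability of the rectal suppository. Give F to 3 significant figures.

F = 0.160

Trapezoidal AUC_0→7.5 (IV):
  [0→0.5]: (1707.0+1600.4)/2 × 0.5 = 826.85
  [0.5→2.5]: (1600.4+1236.4)/2 × 2 = 2836.8
  [2.5→4.5]: (1236.4+955.3)/2 × 2 = 2191.7
  [4.5→7.5]: (955.3+648.7)/2 × 3 = 2406.0
  Sum = 8261.35 ng/mL·h
IV tail: 648.7/0.129 = 5028.682; AUC_iv,0→∞ = 8261.35 + 5028.682 = 13290.032 ng/mL·h
Trapezoidal AUC_0→14 (rectal suppository):
  [0→2]: (0.0+778.2)/2 × 2 = 778.2
  [2→8]: (778.2+488.9)/2 × 6 = 3801.3
  [8→14]: (488.9+226.6)/2 × 6 = 2146.5
  Sum = 6726.0 ng/mL·h
rectal suppository tail: 226.6/0.129 = 1756.589; AUC_ev,0→∞ = 6726.0 + 1756.589 = 8482.589 ng/mL·h
F = (AUC_ev/D_ev)/(AUC_iv/D_iv) = (8482.589/20)/(13290.032/5) = 424.12945/2658.0064 = 0.1596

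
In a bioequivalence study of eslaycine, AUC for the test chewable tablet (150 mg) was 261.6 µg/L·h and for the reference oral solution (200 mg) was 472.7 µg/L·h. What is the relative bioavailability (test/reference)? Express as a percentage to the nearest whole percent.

F_rel = 74%

F_rel = (AUC_test/D_test) / (AUC_ref/D_ref)
      = (261.6/150) / (472.7/200)
      = 1.744 / 2.3635 = 0.7379 = 73.79%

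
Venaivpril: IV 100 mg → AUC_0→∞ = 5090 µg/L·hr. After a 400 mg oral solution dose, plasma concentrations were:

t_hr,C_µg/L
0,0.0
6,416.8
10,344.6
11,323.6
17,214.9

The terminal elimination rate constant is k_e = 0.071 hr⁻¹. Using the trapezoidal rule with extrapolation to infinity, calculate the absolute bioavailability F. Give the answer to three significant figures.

Trapezoidal AUC_0→17 (oral solution):
  [0→6]: (0.0+416.8)/2 × 6 = 1250.4
  [6→10]: (416.8+344.6)/2 × 4 = 1522.8
  [10→11]: (344.6+323.6)/2 × 1 = 334.1
  [11→17]: (323.6+214.9)/2 × 6 = 1615.5
  Sum = 4722.8 µg/L·hr
Tail: C_last/k_e = 214.9/0.071 = 3026.761
AUC_0→∞ (oral solution) = 4722.8 + 3026.761 = 7749.561 µg/L·hr
F = (AUC_ev/D_ev)/(AUC_iv/D_iv) = (7749.561/400)/(5090/100) = 19.3739/50.9 = 0.3806

F = 0.381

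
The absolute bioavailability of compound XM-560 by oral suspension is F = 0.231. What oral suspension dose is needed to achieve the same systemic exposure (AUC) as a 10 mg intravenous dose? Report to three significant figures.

D_oral = 43.3 mg

For equal systemic exposure: F × D_ev = D_iv
D_ev = D_iv / F = 10 / 0.231 = 43.29 mg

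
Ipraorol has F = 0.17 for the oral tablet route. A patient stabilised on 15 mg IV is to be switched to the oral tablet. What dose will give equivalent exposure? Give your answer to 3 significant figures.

D_oral = 88.2 mg

For equal systemic exposure: F × D_ev = D_iv
D_ev = D_iv / F = 15 / 0.17 = 88.2353 mg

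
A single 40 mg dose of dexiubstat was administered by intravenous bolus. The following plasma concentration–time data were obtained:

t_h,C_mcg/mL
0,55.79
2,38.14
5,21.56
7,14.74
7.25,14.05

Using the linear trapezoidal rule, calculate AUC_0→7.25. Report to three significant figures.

AUC = 223 mcg/mL·h

Trapezoidal AUC_0→7.25:
  [0→2]: (55.79+38.14)/2 × 2 = 93.93
  [2→5]: (38.14+21.56)/2 × 3 = 89.55
  [5→7]: (21.56+14.74)/2 × 2 = 36.3
  [7→7.25]: (14.74+14.05)/2 × 0.25 = 3.59875
  Sum = 223.37875 mcg/mL·h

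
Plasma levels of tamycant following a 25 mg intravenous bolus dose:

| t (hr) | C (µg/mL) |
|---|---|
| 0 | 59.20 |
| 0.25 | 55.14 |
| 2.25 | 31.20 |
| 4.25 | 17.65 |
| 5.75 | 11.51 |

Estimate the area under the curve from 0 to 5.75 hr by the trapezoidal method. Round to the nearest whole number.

Trapezoidal AUC_0→5.75:
  [0→0.25]: (59.20+55.14)/2 × 0.25 = 14.2925
  [0.25→2.25]: (55.14+31.20)/2 × 2 = 86.34
  [2.25→4.25]: (31.20+17.65)/2 × 2 = 48.85
  [4.25→5.75]: (17.65+11.51)/2 × 1.5 = 21.87
  Sum = 171.3525 µg/mL·hr

AUC = 171 µg/mL·hr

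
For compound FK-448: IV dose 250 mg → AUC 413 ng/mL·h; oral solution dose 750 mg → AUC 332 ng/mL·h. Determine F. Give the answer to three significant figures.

F = (AUC_ev / D_ev) / (AUC_iv / D_iv)
  = (332/750) / (413/250)
  = 0.442667 / 1.652 = 0.2680

F = 0.268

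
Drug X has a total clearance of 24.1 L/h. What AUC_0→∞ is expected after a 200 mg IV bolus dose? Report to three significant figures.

AUC_0→∞ = Dose_iv / CL
        = 200 / 24.1 = 8.29876 mg/L·h

AUC = 8.30 mg/L·h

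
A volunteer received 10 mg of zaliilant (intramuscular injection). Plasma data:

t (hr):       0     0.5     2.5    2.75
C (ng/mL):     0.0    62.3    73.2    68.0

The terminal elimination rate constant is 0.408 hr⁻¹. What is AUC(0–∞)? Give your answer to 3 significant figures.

AUC = 335 ng/mL·hr

Trapezoidal AUC_0→2.75:
  [0→0.5]: (0.0+62.3)/2 × 0.5 = 15.575
  [0.5→2.5]: (62.3+73.2)/2 × 2 = 135.5
  [2.5→2.75]: (73.2+68.0)/2 × 0.25 = 17.65
  Sum = 168.725 ng/mL·hr
Extrapolated tail: C_last / k_e = 68.0 / 0.408 = 166.667
AUC_0→∞ = 168.725 + 166.667 = 335.392 ng/mL·hr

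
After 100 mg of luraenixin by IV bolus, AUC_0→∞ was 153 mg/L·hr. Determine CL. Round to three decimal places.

CL = Dose_iv / AUC_0→∞
   = 100 / 153 = 0.653595 L/hr

CL = 0.654 L/hr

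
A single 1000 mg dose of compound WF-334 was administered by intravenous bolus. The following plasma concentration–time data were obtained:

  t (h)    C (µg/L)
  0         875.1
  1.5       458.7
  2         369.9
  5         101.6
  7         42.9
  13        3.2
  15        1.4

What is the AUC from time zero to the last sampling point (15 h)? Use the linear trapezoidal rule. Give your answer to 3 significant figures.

Trapezoidal AUC_0→15:
  [0→1.5]: (875.1+458.7)/2 × 1.5 = 1000.35
  [1.5→2]: (458.7+369.9)/2 × 0.5 = 207.15
  [2→5]: (369.9+101.6)/2 × 3 = 707.25
  [5→7]: (101.6+42.9)/2 × 2 = 144.5
  [7→13]: (42.9+3.2)/2 × 6 = 138.3
  [13→15]: (3.2+1.4)/2 × 2 = 4.6
  Sum = 2202.15 µg/L·h

AUC = 2200 µg/L·h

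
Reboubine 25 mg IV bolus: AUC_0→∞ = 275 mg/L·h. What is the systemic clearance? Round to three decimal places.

CL = Dose_iv / AUC_0→∞
   = 25 / 275 = 0.0909091 L/h

CL = 0.091 L/h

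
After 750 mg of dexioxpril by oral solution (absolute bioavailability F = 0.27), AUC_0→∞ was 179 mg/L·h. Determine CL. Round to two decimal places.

CL = 1.13 L/h

CL = F × Dose / AUC_0→∞
   = 0.27 × 750 / 179 = 1.13128 L/h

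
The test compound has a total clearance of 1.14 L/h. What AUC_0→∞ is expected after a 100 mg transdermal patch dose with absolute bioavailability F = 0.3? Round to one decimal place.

AUC = 26.3 mg/L·h

AUC_0→∞ = F × Dose / CL
        = 0.3 × 100 / 1.14 = 26.3158 mg/L·h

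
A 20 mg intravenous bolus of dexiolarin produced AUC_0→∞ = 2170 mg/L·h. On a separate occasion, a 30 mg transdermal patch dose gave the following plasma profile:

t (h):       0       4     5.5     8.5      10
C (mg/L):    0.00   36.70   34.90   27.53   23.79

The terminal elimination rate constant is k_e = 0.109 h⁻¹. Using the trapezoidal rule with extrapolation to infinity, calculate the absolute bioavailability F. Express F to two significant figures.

Trapezoidal AUC_0→10 (transdermal patch):
  [0→4]: (0.00+36.70)/2 × 4 = 73.4
  [4→5.5]: (36.70+34.90)/2 × 1.5 = 53.7
  [5.5→8.5]: (34.90+27.53)/2 × 3 = 93.645
  [8.5→10]: (27.53+23.79)/2 × 1.5 = 38.49
  Sum = 259.235 mg/L·h
Tail: C_last/k_e = 23.79/0.109 = 218.257
AUC_0→∞ (transdermal patch) = 259.235 + 218.257 = 477.492 mg/L·h
F = (AUC_ev/D_ev)/(AUC_iv/D_iv) = (477.492/30)/(2170/20) = 15.9164/108.5 = 0.1467

F = 0.15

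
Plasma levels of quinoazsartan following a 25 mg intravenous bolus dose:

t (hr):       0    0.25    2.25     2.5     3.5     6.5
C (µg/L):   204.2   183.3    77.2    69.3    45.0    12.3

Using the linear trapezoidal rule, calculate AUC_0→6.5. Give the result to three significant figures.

AUC = 470 µg/L·hr

Trapezoidal AUC_0→6.5:
  [0→0.25]: (204.2+183.3)/2 × 0.25 = 48.4375
  [0.25→2.25]: (183.3+77.2)/2 × 2 = 260.5
  [2.25→2.5]: (77.2+69.3)/2 × 0.25 = 18.3125
  [2.5→3.5]: (69.3+45.0)/2 × 1 = 57.15
  [3.5→6.5]: (45.0+12.3)/2 × 3 = 85.95
  Sum = 470.35 µg/L·hr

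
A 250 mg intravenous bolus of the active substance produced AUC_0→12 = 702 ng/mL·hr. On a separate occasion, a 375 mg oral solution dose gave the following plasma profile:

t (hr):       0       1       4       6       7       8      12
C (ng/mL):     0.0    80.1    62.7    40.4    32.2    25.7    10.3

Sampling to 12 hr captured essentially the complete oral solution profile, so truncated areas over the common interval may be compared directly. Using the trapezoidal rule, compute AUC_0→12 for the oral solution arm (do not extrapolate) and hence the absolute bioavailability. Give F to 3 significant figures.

Trapezoidal AUC_0→12 (oral solution):
  [0→1]: (0.0+80.1)/2 × 1 = 40.05
  [1→4]: (80.1+62.7)/2 × 3 = 214.2
  [4→6]: (62.7+40.4)/2 × 2 = 103.1
  [6→7]: (40.4+32.2)/2 × 1 = 36.3
  [7→8]: (32.2+25.7)/2 × 1 = 28.95
  [8→12]: (25.7+10.3)/2 × 4 = 72.0
  Sum = 494.6 ng/mL·hr
F = (AUC_ev/D_ev)/(AUC_iv/D_iv) = (494.6/375)/(702/250) = 1.31893/2.808 = 0.4697

F = 0.470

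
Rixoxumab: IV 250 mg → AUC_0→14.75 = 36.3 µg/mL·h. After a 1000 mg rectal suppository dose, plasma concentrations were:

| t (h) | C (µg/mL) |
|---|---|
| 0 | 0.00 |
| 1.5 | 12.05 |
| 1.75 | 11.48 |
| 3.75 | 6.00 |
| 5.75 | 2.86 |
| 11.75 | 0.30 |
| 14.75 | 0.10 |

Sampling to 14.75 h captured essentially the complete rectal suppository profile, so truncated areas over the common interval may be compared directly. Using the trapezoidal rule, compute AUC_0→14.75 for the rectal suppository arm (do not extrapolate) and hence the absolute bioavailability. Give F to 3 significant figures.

F = 0.333

Trapezoidal AUC_0→14.75 (rectal suppository):
  [0→1.5]: (0.00+12.05)/2 × 1.5 = 9.0375
  [1.5→1.75]: (12.05+11.48)/2 × 0.25 = 2.94125
  [1.75→3.75]: (11.48+6.00)/2 × 2 = 17.48
  [3.75→5.75]: (6.00+2.86)/2 × 2 = 8.86
  [5.75→11.75]: (2.86+0.30)/2 × 6 = 9.48
  [11.75→14.75]: (0.30+0.10)/2 × 3 = 0.6
  Sum = 48.39875 µg/mL·h
F = (AUC_ev/D_ev)/(AUC_iv/D_iv) = (48.39875/1000)/(36.3/250) = 0.04839875/0.1452 = 0.3333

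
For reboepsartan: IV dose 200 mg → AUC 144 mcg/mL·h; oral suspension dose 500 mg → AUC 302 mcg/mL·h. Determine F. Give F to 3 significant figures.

F = (AUC_ev / D_ev) / (AUC_iv / D_iv)
  = (302/500) / (144/200)
  = 0.604 / 0.72 = 0.8389

F = 0.839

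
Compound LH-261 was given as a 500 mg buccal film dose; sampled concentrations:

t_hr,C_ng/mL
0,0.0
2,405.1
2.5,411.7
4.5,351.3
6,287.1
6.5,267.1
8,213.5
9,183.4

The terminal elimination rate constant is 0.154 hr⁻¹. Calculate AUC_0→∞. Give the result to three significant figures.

AUC = 3740 ng/mL·hr

Trapezoidal AUC_0→9:
  [0→2]: (0.0+405.1)/2 × 2 = 405.1
  [2→2.5]: (405.1+411.7)/2 × 0.5 = 204.2
  [2.5→4.5]: (411.7+351.3)/2 × 2 = 763.0
  [4.5→6]: (351.3+287.1)/2 × 1.5 = 478.8
  [6→6.5]: (287.1+267.1)/2 × 0.5 = 138.55
  [6.5→8]: (267.1+213.5)/2 × 1.5 = 360.45
  [8→9]: (213.5+183.4)/2 × 1 = 198.45
  Sum = 2548.55 ng/mL·hr
Extrapolated tail: C_last / k_e = 183.4 / 0.154 = 1190.909
AUC_0→∞ = 2548.55 + 1190.909 = 3739.459 ng/mL·hr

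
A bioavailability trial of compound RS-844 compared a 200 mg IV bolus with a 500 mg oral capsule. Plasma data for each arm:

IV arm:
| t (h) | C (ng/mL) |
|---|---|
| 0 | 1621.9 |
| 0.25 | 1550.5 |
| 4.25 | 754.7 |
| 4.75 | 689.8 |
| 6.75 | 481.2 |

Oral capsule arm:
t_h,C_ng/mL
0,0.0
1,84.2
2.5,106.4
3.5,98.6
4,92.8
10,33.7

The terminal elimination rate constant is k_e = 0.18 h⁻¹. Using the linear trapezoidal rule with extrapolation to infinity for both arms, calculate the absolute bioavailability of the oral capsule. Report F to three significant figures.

Trapezoidal AUC_0→6.75 (IV):
  [0→0.25]: (1621.9+1550.5)/2 × 0.25 = 396.55
  [0.25→4.25]: (1550.5+754.7)/2 × 4 = 4610.4
  [4.25→4.75]: (754.7+689.8)/2 × 0.5 = 361.125
  [4.75→6.75]: (689.8+481.2)/2 × 2 = 1171.0
  Sum = 6539.075 ng/mL·h
IV tail: 481.2/0.18 = 2673.333; AUC_iv,0→∞ = 6539.075 + 2673.333 = 9212.408 ng/mL·h
Trapezoidal AUC_0→10 (oral capsule):
  [0→1]: (0.0+84.2)/2 × 1 = 42.1
  [1→2.5]: (84.2+106.4)/2 × 1.5 = 142.95
  [2.5→3.5]: (106.4+98.6)/2 × 1 = 102.5
  [3.5→4]: (98.6+92.8)/2 × 0.5 = 47.85
  [4→10]: (92.8+33.7)/2 × 6 = 379.5
  Sum = 714.9 ng/mL·h
oral capsule tail: 33.7/0.18 = 187.222; AUC_ev,0→∞ = 714.9 + 187.222 = 902.122 ng/mL·h
F = (AUC_ev/D_ev)/(AUC_iv/D_iv) = (902.122/500)/(9212.408/200) = 1.804244/46.06204 = 0.0392

F = 0.0392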